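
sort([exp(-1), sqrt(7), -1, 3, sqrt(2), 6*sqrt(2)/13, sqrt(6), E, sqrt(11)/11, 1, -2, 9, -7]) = [-7, -2, -1, sqrt(11)/11, exp(-1), 6*sqrt(2)/13, 1, sqrt(2), sqrt(6), sqrt(7), E, 3, 9]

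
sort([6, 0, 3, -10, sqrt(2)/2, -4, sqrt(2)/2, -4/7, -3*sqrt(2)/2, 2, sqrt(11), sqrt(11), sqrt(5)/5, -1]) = [-10, -4, -3*sqrt(2)/2, -1, -4/7, 0, sqrt(5)/5, sqrt(2)/2, sqrt(2)/2, 2, 3, sqrt(11), sqrt(11), 6]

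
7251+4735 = 11986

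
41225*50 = 2061250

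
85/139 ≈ 0.612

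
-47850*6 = -287100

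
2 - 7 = -5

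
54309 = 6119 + 48190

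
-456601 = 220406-677007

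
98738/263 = 375+113/263 ≈ 375.43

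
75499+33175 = 108674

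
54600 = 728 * 75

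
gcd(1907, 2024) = 1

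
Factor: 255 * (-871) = -1 * 3^1 * 5^1 * 13^1 * 17^1 * 67^1 = -222105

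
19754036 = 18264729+1489307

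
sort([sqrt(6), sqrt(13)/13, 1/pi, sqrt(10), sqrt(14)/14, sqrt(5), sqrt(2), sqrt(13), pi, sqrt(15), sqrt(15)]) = [sqrt(14)/14, sqrt(13)/13, 1/pi, sqrt(2), sqrt(5), sqrt(6), pi, sqrt(10), sqrt(13), sqrt(15), sqrt(15)]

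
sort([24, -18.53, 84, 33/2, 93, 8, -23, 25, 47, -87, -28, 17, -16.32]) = [-87, -28, -23, -18.53, -16.32, 8, 33/2, 17, 24, 25, 47, 84, 93]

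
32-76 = -44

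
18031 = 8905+9126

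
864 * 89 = 76896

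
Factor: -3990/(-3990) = 1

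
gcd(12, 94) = 2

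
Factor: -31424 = -1 * 2^6 * 491^1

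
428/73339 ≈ 0.00584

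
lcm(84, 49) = 588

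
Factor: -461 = -1*461^1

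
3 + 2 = 5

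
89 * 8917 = 793613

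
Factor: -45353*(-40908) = 2^2*3^1*7^2*11^1*19^1*31^1*487^1 = 1855300524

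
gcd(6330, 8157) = 3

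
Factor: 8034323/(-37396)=-1 * 2^(-2) * 11^1 * 53^1 * 9349^(-1) * 13781^1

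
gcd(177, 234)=3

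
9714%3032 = 618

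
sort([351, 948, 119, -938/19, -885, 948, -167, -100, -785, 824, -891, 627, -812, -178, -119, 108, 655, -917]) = [-917, -891, -885, -812, -785, -178, -167, -119, -100, -938/19, 108, 119, 351, 627, 655, 824, 948, 948]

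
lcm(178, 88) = 7832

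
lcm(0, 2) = 0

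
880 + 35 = 915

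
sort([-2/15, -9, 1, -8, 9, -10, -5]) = [-10, -9, -8, -5, -2/15, 1, 9]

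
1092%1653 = 1092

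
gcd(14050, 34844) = 562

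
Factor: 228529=7^1*32647^1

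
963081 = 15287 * 63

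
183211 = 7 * 26173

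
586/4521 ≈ 0.130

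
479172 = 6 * 79862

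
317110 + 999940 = 1317050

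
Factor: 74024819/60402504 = 2^(-3)*3^(-1)*11^1*101^1*66629^1*2516771^(-1) 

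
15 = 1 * 15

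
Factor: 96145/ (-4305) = -1*3^ (-1)*67^1 = -67/3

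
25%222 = 25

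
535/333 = 1+202/333 ≈ 1.61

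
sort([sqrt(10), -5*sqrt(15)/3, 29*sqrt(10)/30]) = [-5*sqrt(15)/3, 29*sqrt(10)/30, sqrt(10)]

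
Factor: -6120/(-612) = 2^1 * 5^1 = 10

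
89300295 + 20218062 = 109518357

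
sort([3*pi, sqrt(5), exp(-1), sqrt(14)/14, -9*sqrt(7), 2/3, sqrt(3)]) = [-9*sqrt(7), sqrt(14)/14, exp(-1), 2/3, sqrt(3), sqrt(5), 3*pi]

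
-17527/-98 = 178 + 83/98≈178.85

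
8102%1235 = 692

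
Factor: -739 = -1 * 739^1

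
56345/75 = 11269/15 ≈ 751.27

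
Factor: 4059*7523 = 3^2*11^1*41^1*7523^1 = 30535857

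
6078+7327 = 13405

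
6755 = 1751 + 5004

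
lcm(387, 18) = 774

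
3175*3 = 9525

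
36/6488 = 9/1622 ≈ 0.00555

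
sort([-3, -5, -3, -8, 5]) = [-8, -5, -3, -3, 5]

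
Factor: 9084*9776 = 2^6*3^1*13^1*47^1*757^1 = 88805184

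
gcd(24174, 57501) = 9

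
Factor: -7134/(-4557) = 2^1*7^(-2)*29^1*31^(-1)*41^1 = 2378/1519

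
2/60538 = 1/30269 ≈ 0.0000330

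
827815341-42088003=785727338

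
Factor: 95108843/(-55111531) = -1*2143^(-1)*25717^(-1)*95108843^1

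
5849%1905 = 134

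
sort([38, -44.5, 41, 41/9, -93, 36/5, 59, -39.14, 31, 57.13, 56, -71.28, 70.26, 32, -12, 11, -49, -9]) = [-93, -71.28, -49, -44.5, -39.14, -12, -9, 41/9, 36/5, 11, 31, 32, 38, 41, 56, 57.13, 59, 70.26]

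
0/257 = 0 = 0.00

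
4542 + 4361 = 8903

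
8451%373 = 245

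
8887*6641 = 59018567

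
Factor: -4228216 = -1*2^3*528527^1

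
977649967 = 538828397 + 438821570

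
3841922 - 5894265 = -2052343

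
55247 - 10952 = 44295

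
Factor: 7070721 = 3^1 * 7^1 * 109^1 * 3089^1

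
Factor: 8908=2^2*17^1*131^1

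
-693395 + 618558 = -74837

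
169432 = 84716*2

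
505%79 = 31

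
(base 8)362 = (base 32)7i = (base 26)98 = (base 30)82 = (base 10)242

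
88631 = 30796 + 57835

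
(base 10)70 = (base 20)3a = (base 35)20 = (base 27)2g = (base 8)106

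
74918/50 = 37459/25 = 1498.36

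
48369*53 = 2563557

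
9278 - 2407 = 6871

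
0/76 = 0 = 0.00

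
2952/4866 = 492/811 ≈ 0.607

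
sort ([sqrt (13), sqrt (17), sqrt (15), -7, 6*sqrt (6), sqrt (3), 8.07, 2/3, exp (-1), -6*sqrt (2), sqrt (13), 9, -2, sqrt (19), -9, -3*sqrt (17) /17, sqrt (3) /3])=[-9, -6*sqrt (2), -7, -2, -3*sqrt (17) /17, exp (-1), sqrt (3) /3, 2/3, sqrt (3), sqrt (13), sqrt (13), sqrt (15), sqrt (17), sqrt (19), 8.07, 9, 6*sqrt (6)]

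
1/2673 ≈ 0.000374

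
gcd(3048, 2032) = 1016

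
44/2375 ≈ 0.0185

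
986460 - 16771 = 969689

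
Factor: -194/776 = -1 * 2^(-2) = -1/4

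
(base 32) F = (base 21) F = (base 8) 17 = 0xF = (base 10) 15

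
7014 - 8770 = -1756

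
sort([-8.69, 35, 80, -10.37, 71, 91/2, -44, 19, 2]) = [-44, -10.37, -8.69, 2, 19, 35, 91/2, 71, 80]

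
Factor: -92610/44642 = -1*3^3*5^1*7^3*13^(-1)*17^(-1)*101^(-1) = -46305/22321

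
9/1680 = 3/560 ≈ 0.00536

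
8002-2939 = 5063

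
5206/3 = 1735 + 1/3 ≈ 1735.33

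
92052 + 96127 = 188179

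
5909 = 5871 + 38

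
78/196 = 39/98 ≈ 0.398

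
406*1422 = 577332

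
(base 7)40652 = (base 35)83u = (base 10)9935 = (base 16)26cf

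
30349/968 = 2759/88 ≈ 31.35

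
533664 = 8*66708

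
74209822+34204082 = 108413904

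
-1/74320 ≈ -0.0000135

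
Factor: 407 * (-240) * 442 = -1 * 2^5 * 3^1 * 5^1 * 11^1 * 13^1 * 17^1 * 37^1 = -43174560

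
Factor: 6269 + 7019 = 2^3*11^1*151^1 = 13288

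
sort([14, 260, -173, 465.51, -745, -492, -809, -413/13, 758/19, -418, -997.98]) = [-997.98, -809, -745, -492, -418, -173, -413/13, 14, 758/19, 260, 465.51]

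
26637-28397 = -1760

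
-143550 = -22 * 6525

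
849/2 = 424 + 1/2 = 424.50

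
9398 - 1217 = 8181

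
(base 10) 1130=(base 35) wa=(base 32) 13a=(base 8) 2152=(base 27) 1en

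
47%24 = 23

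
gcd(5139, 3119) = 1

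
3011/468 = 6 + 203/468 ≈ 6.43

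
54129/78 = 693 + 25/26≈693.96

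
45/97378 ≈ 0.000462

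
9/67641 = 3/22547 ≈ 0.000133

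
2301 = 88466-86165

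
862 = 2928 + -2066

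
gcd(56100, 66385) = 935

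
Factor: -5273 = -1*5273^1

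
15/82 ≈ 0.183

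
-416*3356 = -1396096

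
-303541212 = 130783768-434324980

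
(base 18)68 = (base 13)8c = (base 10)116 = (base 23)51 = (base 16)74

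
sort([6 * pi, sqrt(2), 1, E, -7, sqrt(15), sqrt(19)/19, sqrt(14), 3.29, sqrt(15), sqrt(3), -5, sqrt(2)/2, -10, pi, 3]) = [-10, -7, -5, sqrt(19)/19, sqrt(2)/2, 1, sqrt(2), sqrt(3), E, 3, pi, 3.29, sqrt(14), sqrt(15), sqrt(15), 6 * pi]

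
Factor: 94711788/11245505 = 2^2 * 3^3 * 5^ (-1) * 23^ (-1) * 541^1 * 1621^1 * 97787^ (-1)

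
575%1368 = 575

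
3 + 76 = 79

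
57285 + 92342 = 149627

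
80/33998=40/16999≈0.00235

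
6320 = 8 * 790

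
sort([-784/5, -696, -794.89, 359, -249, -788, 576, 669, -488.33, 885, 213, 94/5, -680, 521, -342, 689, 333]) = [-794.89, -788, -696, -680, -488.33, -342, -249, -784/5, 94/5, 213, 333, 359, 521, 576, 669, 689, 885]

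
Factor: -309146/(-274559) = 2^1*463^(-1)*593^(-1)*154573^1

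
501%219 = 63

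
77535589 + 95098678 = 172634267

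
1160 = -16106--17266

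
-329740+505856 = 176116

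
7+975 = 982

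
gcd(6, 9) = 3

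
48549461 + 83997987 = 132547448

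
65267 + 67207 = 132474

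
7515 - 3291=4224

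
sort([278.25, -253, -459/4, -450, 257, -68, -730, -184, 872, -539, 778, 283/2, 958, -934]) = [-934, -730, -539, -450, -253, -184, -459/4, -68, 283/2, 257, 278.25, 778, 872, 958]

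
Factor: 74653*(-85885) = -1*5^1*89^1*193^1*74653^1 = -6411572905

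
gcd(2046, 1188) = 66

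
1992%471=108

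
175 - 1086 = -911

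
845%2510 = 845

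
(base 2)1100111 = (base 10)103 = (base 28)3j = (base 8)147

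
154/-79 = -1 - 75/79 ≈ -1.95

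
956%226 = 52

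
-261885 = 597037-858922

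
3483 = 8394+-4911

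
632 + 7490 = 8122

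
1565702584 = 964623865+601078719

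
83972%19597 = 5584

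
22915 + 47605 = 70520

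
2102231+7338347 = 9440578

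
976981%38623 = 11406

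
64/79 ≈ 0.810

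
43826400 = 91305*480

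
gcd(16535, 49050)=5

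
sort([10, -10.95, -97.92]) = [-97.92, -10.95, 10]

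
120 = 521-401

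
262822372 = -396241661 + 659064033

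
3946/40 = 1973/20 = 98.65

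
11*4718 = 51898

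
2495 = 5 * 499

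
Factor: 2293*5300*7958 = 2^3*5^2*23^1*53^1*173^1*2293^1 = 96712778200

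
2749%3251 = 2749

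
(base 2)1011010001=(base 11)5a6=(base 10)721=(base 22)1ah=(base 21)1d7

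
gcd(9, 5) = 1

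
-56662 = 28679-85341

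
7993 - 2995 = 4998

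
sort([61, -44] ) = [-44, 61] 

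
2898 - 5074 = -2176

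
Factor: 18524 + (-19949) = -1 * 3^1 * 5^2 * 19^1 = -1425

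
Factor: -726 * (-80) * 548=2^7 * 3^1 * 5^1 * 11^2 * 137^1=31827840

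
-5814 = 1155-6969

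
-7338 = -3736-3602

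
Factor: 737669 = 37^1*19937^1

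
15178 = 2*7589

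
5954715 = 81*73515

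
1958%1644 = 314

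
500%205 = 90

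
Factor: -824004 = -1*2^2*3^2*47^1*487^1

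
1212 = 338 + 874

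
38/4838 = 19/2419≈0.00785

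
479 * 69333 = 33210507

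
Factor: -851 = -1*23^1*37^1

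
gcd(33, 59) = 1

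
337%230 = 107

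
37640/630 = 59 + 47/63 ≈ 59.75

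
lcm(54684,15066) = 1476468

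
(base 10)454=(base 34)dc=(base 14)246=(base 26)hc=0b111000110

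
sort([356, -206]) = [-206, 356]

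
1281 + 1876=3157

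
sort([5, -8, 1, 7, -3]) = [-8, -3, 1, 5, 7]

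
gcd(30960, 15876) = 36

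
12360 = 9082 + 3278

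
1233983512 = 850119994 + 383863518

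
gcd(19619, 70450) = 1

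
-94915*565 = -53626975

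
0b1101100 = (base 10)108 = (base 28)3o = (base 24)4c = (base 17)66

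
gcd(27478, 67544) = 2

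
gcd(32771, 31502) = 1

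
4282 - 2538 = 1744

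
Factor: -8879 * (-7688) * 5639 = 2^3 * 13^1 * 31^2 * 683^1 * 5639^1 = 384928019528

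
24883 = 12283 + 12600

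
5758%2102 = 1554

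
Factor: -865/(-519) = 3^(-1)*5^1 = 5/3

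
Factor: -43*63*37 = -1*3^2*7^1*37^1*43^1 = -100233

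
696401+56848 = 753249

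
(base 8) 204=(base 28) 4k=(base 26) 52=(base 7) 246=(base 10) 132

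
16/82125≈0.000195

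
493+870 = 1363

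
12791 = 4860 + 7931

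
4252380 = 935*4548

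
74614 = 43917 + 30697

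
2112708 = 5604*377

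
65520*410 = 26863200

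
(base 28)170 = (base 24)1gk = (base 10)980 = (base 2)1111010100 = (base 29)14n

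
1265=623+642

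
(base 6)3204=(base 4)23110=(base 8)1324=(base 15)334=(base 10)724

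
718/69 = 10 + 28/69≈10.41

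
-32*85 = -2720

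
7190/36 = 3595/18 ≈ 199.72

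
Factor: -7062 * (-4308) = 2^3 * 3^2 * 11^1 * 107^1 * 359^1 = 30423096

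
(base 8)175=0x7d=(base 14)8d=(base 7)236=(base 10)125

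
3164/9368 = 791/2342 ≈ 0.338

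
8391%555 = 66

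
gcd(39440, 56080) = 80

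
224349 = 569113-344764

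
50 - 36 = 14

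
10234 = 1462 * 7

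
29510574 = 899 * 32826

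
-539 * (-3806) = 2051434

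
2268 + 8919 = 11187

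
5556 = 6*926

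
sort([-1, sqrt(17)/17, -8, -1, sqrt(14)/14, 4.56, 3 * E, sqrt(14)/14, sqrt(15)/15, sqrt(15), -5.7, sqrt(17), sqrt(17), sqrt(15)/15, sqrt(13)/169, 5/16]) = [-8, -5.7, -1, -1, sqrt(13)/169, sqrt(17)/17, sqrt(15)/15, sqrt(15)/15, sqrt(14)/14, sqrt(14)/14, 5/16, sqrt(15), sqrt(17), sqrt(17), 4.56, 3 * E]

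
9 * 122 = 1098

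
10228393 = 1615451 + 8612942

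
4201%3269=932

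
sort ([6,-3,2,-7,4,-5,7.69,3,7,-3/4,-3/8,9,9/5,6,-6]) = [-7,-6,-5,-3,-3/4,-3/8,9/5,2,3,4,6,6,7,7.69,9]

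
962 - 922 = 40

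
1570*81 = 127170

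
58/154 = 29/77 ≈ 0.377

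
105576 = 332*318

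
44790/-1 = -44790 = -44790.00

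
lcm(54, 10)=270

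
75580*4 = 302320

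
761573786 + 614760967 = 1376334753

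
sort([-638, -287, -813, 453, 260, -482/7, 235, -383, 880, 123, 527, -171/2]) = [-813, -638, -383, -287, -171/2, -482/7, 123, 235, 260, 453, 527, 880]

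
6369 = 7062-693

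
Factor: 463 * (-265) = -1 * 5^1 * 53^1 * 463^1 = -122695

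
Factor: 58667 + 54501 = 2^4 * 11^1 * 643^1 = 113168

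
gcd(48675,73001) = 1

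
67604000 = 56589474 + 11014526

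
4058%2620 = 1438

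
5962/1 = 5962 = 5962.00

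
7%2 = 1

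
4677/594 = 7 + 173/198 ≈ 7.87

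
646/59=10+56/59≈10.95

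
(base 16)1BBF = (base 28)91J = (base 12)413B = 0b1101110111111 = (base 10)7103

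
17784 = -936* (-19)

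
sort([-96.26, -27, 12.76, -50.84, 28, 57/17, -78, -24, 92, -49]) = [-96.26, -78, -50.84, -49, -27, -24, 57/17, 12.76, 28, 92]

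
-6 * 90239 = -541434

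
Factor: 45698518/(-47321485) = -1*2^1*5^(-1)*41^1*181^1*3079^1*9464297^(-1)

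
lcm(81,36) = 324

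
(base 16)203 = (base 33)fk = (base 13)308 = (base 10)515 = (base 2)1000000011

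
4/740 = 1/185 ≈ 0.00541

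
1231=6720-5489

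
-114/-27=4 + 2/9 ≈ 4.22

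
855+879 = 1734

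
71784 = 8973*8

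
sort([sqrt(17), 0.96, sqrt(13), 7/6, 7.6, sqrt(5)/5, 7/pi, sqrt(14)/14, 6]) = [sqrt(14)/14, sqrt(5)/5, 0.96, 7/6, 7/pi, sqrt(13), sqrt(17), 6, 7.6]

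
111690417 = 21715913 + 89974504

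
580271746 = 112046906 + 468224840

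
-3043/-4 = 760 + 3/4 = 760.75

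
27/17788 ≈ 0.00152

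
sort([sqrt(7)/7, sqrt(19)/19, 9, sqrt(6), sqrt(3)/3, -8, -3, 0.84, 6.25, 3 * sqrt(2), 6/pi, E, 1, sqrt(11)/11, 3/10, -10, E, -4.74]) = [-10, -8, -4.74, -3, sqrt(19)/19, 3/10, sqrt(11)/11, sqrt(7)/7, sqrt(3)/3, 0.84, 1, 6/pi, sqrt(6), E, E, 3 * sqrt(2), 6.25, 9]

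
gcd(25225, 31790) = 5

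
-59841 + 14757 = -45084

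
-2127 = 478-2605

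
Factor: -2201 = -1*31^1*71^1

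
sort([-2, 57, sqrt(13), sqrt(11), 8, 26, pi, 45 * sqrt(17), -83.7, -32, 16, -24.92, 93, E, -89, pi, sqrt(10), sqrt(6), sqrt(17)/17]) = [-89, -83.7, -32, -24.92, -2, sqrt(17)/17, sqrt(6), E, pi, pi, sqrt(10), sqrt(11), sqrt(13), 8, 16, 26, 57, 93, 45 * sqrt(17)]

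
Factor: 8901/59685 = 3^1*5^(-1)*43^1*173^(-1) = 129/865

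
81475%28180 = 25115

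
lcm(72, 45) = 360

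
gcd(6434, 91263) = 1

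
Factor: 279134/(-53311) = -1*2^1*89^(-1)*233^1 = -466/89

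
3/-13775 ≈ -0.000218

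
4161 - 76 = 4085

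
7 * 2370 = 16590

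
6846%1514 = 790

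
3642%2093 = 1549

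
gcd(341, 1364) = 341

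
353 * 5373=1896669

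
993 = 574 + 419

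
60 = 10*6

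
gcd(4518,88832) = 2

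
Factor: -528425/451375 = -1*5^(-1)*157^(-1)*919^1 = -919/785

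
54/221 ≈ 0.244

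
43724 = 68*643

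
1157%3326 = 1157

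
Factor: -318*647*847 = -1*2^1*3^1*7^1*11^2*53^1*647^1 = -174266862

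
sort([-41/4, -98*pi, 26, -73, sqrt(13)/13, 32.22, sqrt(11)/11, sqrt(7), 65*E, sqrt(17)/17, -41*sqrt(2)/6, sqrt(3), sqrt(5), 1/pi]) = [-98*pi, -73, -41/4, -41*sqrt(2)/6, sqrt(17)/17, sqrt(13)/13, sqrt(11)/11, 1/pi, sqrt(3), sqrt(5), sqrt(7), 26, 32.22, 65*E]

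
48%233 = 48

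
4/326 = 2/163 ≈ 0.0123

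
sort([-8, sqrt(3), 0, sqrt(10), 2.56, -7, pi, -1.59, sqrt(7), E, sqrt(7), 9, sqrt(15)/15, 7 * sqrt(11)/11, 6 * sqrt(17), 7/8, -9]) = [-9, -8, -7, -1.59, 0, sqrt(15)/15, 7/8, sqrt(3), 7 * sqrt(11)/11, 2.56, sqrt(7), sqrt(7), E, pi, sqrt(10), 9, 6 * sqrt(17)]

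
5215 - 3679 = 1536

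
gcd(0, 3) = 3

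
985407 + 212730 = 1198137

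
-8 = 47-55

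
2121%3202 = 2121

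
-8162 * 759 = -6194958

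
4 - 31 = -27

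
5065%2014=1037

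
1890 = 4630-2740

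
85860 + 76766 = 162626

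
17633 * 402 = 7088466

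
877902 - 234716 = 643186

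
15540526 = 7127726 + 8412800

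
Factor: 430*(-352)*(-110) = 2^7*5^2*11^2*43^1 = 16649600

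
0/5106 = 0 = 0.00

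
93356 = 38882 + 54474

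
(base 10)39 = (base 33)16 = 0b100111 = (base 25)1e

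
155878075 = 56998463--98879612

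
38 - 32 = 6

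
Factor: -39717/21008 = -1 * 2^(-4) * 3^3 * 13^(-1) * 101^(-1) * 1471^1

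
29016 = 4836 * 6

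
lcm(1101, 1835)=5505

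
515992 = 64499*8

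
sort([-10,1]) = [-10,1]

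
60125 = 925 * 65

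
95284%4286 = 992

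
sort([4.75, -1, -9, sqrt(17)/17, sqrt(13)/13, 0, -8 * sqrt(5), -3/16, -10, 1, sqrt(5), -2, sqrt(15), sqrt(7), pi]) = [-8 * sqrt(5), -10, -9, -2, -1, -3/16, 0, sqrt(17)/17, sqrt(13)/13, 1, sqrt(5), sqrt(7), pi, sqrt(15), 4.75]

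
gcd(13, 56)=1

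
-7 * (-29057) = 203399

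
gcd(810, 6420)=30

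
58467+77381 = 135848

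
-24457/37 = -661 = -661.00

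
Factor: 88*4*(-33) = -1*2^5*3^1*11^2 = -11616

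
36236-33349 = 2887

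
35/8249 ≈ 0.00424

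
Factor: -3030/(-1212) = 2^(-1)*5^1 = 5/2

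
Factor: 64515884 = 2^2*17^1*269^1*3527^1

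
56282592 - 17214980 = 39067612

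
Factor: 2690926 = 2^1 * 7^1 * 73^1 * 2633^1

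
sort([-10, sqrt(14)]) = [-10, sqrt(14)]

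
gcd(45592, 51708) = 556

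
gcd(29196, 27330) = 6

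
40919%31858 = 9061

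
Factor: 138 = 2^1*3^1*23^1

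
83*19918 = 1653194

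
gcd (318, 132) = 6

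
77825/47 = 1655 + 40/47 ≈ 1655.85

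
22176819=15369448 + 6807371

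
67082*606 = 40651692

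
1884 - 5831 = -3947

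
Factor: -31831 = -1 * 139^1 * 229^1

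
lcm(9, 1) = 9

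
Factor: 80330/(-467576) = -1*2^(-2)*5^1*29^1*211^(-1) = -145/844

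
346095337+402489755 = 748585092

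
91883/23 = 3994 + 21/23 ≈ 3994.91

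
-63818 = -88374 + 24556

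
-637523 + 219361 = -418162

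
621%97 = 39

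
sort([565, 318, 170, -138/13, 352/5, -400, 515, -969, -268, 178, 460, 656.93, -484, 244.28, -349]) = [-969, -484, -400, -349, -268, -138/13, 352/5, 170, 178, 244.28, 318, 460, 515, 565, 656.93]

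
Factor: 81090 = 2^1 * 3^2 * 5^1 * 17^1 * 53^1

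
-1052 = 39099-40151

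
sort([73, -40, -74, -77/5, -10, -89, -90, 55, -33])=[-90, -89, -74, -40, -33, -77/5, -10, 55, 73]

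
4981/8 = 622 + 5/8 ≈ 622.63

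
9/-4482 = -1/498 ≈ -0.00201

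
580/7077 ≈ 0.0820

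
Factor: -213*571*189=-1*3^4*7^1*71^1*571^1=-22986747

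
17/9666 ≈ 0.00176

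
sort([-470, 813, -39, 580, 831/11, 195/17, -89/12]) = [-470, -39, -89/12, 195/17, 831/11, 580, 813]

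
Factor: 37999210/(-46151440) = -1*2^(-3)*41^1*281^(-1)*2053^(-1)*92681^1 = -3799921/4615144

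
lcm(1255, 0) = 0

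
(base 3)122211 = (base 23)kl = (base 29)gh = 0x1e1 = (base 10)481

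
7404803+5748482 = 13153285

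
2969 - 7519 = -4550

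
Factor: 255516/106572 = 83^(-1)*199^1 = 199/83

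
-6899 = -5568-1331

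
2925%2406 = 519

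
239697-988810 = -749113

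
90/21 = 4 + 2/7 ≈ 4.29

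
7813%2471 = 400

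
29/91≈0.319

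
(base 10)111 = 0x6f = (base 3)11010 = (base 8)157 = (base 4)1233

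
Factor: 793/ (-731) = -1*13^1*17^ (-1)*43^ (-1)*61^1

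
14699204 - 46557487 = -31858283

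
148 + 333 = 481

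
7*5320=37240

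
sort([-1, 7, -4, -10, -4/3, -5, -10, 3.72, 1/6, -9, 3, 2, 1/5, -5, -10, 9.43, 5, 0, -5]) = [-10, -10, -10, -9, -5, -5, -5, -4, -4/3, -1, 0, 1/6, 1/5, 2, 3, 3.72, 5, 7, 9.43]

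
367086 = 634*579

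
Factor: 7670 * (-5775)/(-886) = 3^1 * 5^3 * 7^1 * 11^1 * 13^1 * 59^1 * 443^(-1) = 22147125/443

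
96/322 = 48/161 ≈ 0.298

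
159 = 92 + 67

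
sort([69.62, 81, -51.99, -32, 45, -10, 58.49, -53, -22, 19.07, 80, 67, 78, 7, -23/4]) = [-53, -51.99, -32, -22, -10, -23/4, 7, 19.07, 45, 58.49, 67, 69.62, 78, 80, 81]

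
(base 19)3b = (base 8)104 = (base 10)68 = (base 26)2g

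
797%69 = 38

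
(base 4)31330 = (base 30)tm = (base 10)892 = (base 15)3e7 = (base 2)1101111100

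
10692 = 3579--7113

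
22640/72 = 314 + 4/9 ≈ 314.44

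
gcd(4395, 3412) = 1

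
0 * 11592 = 0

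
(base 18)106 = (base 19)h7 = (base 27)c6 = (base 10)330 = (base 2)101001010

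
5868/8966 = 2934/4483 ≈ 0.654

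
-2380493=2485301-4865794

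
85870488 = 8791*9768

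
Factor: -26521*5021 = -1*11^1*2411^1*5021^1 = -133161941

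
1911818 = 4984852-3073034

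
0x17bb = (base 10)6075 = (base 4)1132323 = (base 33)5j3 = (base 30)6mf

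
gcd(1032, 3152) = 8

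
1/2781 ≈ 0.000360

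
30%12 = 6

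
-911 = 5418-6329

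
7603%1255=73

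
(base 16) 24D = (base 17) 20B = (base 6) 2421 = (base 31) J0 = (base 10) 589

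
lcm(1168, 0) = 0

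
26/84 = 13/42 ≈ 0.310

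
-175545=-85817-89728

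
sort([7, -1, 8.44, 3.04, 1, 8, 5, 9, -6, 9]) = [-6, -1, 1, 3.04, 5, 7, 8, 8.44, 9, 9]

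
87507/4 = 21876 + 3/4 = 21876.75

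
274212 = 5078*54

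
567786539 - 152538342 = 415248197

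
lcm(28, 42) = 84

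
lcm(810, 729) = 7290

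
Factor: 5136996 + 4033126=2^1*13^1*19^2*977^1=9170122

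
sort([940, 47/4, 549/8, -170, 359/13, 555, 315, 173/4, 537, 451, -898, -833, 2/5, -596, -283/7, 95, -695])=[-898, -833, -695, -596, -170, -283/7, 2/5, 47/4, 359/13, 173/4, 549/8, 95, 315, 451, 537, 555, 940]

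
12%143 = 12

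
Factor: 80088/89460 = 2^1*3^(-1)*5^(-1)*7^(-1)*47^1 = 94/105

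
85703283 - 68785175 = 16918108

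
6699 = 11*609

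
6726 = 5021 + 1705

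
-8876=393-9269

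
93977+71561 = 165538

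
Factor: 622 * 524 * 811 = 2^3 * 131^1 * 311^1 * 811^1 = 264327608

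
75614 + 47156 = 122770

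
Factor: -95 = -1*5^1*19^1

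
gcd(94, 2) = 2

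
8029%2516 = 481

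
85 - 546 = -461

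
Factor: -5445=-1*3^2*5^1*11^2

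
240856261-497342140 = -256485879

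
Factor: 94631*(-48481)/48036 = -1*2^(-2)*3^(-1)*173^1*547^1*4003^(-1)*48481^1 = -4587805511/48036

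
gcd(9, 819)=9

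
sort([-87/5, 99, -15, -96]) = [-96, -87/5, -15, 99]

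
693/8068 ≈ 0.0859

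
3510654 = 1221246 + 2289408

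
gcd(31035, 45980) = 5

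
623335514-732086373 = -108750859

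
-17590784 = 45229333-62820117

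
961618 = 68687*14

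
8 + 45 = 53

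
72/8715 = 24/2905 ≈ 0.00826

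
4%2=0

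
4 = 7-3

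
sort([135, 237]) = [135, 237]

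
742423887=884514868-142090981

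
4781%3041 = 1740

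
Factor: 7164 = 2^2*3^2*199^1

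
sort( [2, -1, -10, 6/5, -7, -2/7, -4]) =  [-10, -7, -4, -1, -2/7, 6/5, 2]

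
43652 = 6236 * 7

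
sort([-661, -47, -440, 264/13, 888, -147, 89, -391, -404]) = [-661, -440, -404, -391, -147, -47, 264/13, 89, 888]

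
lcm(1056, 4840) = 58080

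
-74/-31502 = 37/15751 ≈ 0.00235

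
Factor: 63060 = 2^2*3^1*5^1*1051^1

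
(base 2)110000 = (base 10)48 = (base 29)1j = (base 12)40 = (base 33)1f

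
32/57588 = 8/14397 ≈ 0.000556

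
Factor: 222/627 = 2^1 * 11^(-1) * 19^(-1) * 37^1 = 74/209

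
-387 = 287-674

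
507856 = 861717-353861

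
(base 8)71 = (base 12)49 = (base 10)57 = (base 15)3c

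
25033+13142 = 38175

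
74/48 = 37/24 ≈ 1.54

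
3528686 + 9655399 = 13184085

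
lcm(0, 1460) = 0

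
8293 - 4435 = 3858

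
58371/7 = 8338 + 5/7 ≈ 8338.71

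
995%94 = 55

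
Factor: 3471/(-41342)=-1*2^(-1)*3^1*7^(-1)*13^1*89^1*2953^(-1)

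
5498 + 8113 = 13611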